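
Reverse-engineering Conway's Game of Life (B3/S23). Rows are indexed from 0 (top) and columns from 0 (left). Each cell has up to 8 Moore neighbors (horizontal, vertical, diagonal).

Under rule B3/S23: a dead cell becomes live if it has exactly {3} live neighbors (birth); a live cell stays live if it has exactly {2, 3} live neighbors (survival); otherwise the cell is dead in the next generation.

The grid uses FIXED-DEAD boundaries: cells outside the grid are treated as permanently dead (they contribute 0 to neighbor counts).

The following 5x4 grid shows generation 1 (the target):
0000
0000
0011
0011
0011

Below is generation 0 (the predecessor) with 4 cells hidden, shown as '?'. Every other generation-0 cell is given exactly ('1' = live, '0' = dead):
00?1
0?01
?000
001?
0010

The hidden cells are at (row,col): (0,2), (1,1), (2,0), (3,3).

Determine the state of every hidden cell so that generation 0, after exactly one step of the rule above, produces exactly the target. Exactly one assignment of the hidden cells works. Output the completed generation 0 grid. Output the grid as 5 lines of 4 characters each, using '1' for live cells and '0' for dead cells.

Answer: 0001
0001
0000
0011
0010

Derivation:
Hidden generation-0 cells (in order): (0,2), (1,1), (2,0), (3,3).
A hidden cell only influences target cells in its own 3x3 neighborhood. Try each of the 2^4 = 16 assignments, step the completed generation 0 forward once under B3/S23, and compare with the target:
  (0,2)=0 (1,1)=0 (2,0)=0 (3,3)=0 -> step gives (2,2)='0' but target has '1' -> reject
  (0,2)=0 (1,1)=0 (2,0)=0 (3,3)=1 -> step reproduces the target at every cell -> ACCEPT
  (0,2)=0 (1,1)=0 (2,0)=1 (3,3)=0 -> step gives (2,2)='0' but target has '1' -> reject
  (0,2)=0 (1,1)=0 (2,0)=1 (3,3)=1 -> step gives (3,1)='1' but target has '0' -> reject
  (0,2)=0 (1,1)=1 (2,0)=0 (3,3)=0 -> step gives (0,2)='1' but target has '0' -> reject
  (0,2)=0 (1,1)=1 (2,0)=0 (3,3)=1 -> step gives (0,2)='1' but target has '0' -> reject
  (0,2)=0 (1,1)=1 (2,0)=1 (3,3)=0 -> step gives (0,2)='1' but target has '0' -> reject
  (0,2)=0 (1,1)=1 (2,0)=1 (3,3)=1 -> step gives (0,2)='1' but target has '0' -> reject
  (0,2)=1 (1,1)=0 (2,0)=0 (3,3)=0 -> step gives (0,2)='1' but target has '0' -> reject
  (0,2)=1 (1,1)=0 (2,0)=0 (3,3)=1 -> step gives (0,2)='1' but target has '0' -> reject
  (0,2)=1 (1,1)=0 (2,0)=1 (3,3)=0 -> step gives (0,2)='1' but target has '0' -> reject
  (0,2)=1 (1,1)=0 (2,0)=1 (3,3)=1 -> step gives (0,2)='1' but target has '0' -> reject
  (0,2)=1 (1,1)=1 (2,0)=0 (3,3)=0 -> step gives (0,2)='1' but target has '0' -> reject
  (0,2)=1 (1,1)=1 (2,0)=0 (3,3)=1 -> step gives (0,2)='1' but target has '0' -> reject
  (0,2)=1 (1,1)=1 (2,0)=1 (3,3)=0 -> step gives (0,2)='1' but target has '0' -> reject
  (0,2)=1 (1,1)=1 (2,0)=1 (3,3)=1 -> step gives (0,2)='1' but target has '0' -> reject
Unique solution: (0,2)=dead, (1,1)=dead, (2,0)=dead, (3,3)=live.
Check: live-neighbor counts of every cell in the completed generation 0:
0021
0021
0133
0222
0223
Applying B3/S23 to generation 0 with these counts gives:
0000
0000
0011
0011
0011
which matches the target exactly.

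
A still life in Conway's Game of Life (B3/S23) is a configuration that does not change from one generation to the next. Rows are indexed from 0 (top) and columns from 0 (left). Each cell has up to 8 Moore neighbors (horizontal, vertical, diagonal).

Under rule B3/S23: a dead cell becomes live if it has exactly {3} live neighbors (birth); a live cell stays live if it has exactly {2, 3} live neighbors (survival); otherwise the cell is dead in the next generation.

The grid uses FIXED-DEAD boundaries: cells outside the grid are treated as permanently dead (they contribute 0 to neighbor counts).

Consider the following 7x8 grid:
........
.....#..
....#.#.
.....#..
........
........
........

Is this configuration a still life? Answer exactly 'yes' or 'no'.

Compute generation 1 and compare to generation 0 (given above):
Generation 1:
........
.....#..
....#.#.
.....#..
........
........
........
The grids are IDENTICAL -> still life.

Answer: yes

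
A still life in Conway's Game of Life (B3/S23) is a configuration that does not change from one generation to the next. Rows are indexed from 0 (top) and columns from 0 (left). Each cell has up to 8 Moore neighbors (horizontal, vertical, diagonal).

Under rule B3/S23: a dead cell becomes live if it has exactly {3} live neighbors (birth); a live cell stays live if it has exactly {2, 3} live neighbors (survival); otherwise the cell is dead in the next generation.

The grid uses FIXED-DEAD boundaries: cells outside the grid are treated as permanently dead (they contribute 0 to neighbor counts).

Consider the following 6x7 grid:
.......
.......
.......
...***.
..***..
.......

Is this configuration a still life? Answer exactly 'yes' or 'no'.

Answer: no

Derivation:
Compute generation 1 and compare to generation 0 (given above):
Generation 1:
.......
.......
....*..
..*..*.
..*..*.
...*...
Cell (2,4) differs: gen0=0 vs gen1=1 -> NOT a still life.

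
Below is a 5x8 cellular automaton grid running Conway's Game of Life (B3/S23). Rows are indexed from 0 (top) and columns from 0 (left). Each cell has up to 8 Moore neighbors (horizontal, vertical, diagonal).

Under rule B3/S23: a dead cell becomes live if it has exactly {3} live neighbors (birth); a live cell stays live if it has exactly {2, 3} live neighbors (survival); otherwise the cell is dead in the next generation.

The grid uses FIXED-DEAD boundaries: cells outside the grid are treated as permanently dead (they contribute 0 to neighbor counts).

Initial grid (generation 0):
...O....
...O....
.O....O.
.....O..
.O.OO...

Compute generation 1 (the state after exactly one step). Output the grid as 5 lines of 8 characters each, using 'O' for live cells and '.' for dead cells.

Answer: ........
..O.....
........
..O.OO..
....O...

Derivation:
Simulating step by step:
Generation 0 (given above): 8 live cells
Generation 1: 5 live cells
(generation 1 grid is the final answer)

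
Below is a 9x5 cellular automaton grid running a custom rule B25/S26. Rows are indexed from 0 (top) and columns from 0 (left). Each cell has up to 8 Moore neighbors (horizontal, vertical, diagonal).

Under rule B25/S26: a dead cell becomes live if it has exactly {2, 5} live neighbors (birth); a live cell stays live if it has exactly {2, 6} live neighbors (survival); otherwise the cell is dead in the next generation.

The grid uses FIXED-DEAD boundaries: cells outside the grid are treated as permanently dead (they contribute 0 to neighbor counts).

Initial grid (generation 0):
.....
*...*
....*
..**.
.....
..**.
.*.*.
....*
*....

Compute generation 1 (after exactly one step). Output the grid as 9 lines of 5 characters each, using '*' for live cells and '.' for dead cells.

Simulating step by step:
Generation 0 (given above): 11 live cells
Generation 1: 15 live cells
(generation 1 grid is the final answer)

Answer: .....
...*.
.**.*
...**
.*..*
.*.**
.....
****.
.....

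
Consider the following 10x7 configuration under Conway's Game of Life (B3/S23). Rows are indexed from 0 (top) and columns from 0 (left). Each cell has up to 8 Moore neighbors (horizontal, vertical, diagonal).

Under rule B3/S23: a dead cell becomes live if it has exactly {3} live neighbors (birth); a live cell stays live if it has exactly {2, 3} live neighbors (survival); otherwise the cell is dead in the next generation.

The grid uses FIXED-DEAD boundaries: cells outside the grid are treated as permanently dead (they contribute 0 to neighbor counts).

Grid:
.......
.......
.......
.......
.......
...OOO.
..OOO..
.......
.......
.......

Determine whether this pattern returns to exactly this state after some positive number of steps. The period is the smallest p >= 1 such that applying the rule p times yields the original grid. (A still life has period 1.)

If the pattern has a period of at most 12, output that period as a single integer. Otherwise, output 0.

Answer: 2

Derivation:
Simulating and comparing each generation to the original:
Gen 0 (original, given above): 6 live cells
Gen 1: 6 live cells, differs from original
Gen 2: 6 live cells, MATCHES original -> period = 2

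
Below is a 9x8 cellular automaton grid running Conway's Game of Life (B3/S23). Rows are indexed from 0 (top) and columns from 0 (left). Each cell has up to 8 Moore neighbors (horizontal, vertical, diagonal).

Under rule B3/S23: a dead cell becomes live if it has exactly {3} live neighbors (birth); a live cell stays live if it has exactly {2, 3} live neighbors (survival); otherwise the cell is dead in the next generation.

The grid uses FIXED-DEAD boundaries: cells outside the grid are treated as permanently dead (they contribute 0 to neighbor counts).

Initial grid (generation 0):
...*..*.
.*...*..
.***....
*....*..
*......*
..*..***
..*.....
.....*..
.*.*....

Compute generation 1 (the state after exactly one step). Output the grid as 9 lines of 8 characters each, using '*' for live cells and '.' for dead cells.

Answer: ........
.*.**...
***.*...
*.*.....
.*...*.*
.*....**
.....*..
..*.....
........

Derivation:
Simulating step by step:
Generation 0 (given above): 19 live cells
Generation 1: 17 live cells
(generation 1 grid is the final answer)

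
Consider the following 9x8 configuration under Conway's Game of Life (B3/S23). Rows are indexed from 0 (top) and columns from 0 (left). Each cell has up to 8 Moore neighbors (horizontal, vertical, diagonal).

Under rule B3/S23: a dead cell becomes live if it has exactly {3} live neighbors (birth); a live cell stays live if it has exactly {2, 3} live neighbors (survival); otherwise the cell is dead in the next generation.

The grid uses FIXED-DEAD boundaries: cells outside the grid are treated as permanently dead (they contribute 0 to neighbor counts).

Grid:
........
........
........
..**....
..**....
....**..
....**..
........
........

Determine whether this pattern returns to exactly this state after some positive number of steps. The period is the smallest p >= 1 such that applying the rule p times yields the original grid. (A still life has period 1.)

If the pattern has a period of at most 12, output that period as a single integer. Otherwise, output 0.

Answer: 2

Derivation:
Simulating and comparing each generation to the original:
Gen 0 (original, given above): 8 live cells
Gen 1: 6 live cells, differs from original
Gen 2: 8 live cells, MATCHES original -> period = 2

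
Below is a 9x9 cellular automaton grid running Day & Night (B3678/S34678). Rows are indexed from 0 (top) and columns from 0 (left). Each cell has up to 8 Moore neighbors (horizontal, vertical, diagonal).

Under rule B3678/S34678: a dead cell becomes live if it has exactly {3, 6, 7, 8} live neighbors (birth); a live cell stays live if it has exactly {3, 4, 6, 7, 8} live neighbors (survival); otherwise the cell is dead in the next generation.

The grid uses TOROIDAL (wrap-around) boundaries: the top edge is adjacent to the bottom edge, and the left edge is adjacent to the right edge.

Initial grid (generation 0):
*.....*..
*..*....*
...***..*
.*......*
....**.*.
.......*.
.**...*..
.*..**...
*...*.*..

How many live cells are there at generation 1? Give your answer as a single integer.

Simulating step by step:
Generation 0 (given above): 24 live cells
Generation 1: 27 live cells
**...*.*.
*....*.**
..*.*..**
*..*..**.
......*.*
.....*...
.....*...
****.**..
.*.......
Population at generation 1: 27

Answer: 27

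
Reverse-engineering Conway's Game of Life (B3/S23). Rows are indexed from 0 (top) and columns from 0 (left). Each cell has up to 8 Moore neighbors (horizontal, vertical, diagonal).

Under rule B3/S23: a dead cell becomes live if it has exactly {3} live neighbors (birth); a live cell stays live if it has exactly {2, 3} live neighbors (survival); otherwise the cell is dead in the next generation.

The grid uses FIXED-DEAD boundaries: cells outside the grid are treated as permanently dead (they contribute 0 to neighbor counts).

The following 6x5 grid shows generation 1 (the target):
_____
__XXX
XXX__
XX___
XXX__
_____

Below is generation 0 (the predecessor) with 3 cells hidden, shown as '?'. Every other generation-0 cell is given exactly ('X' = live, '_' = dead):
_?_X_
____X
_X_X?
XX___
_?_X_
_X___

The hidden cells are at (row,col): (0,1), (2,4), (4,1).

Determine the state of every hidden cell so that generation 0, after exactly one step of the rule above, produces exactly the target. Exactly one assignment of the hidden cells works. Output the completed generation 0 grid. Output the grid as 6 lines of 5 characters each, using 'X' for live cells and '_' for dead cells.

Hidden generation-0 cells (in order): (0,1), (2,4), (4,1).
A hidden cell only influences target cells in its own 3x3 neighborhood. Try each of the 2^3 = 8 assignments, step the completed generation 0 forward once under B3/S23, and compare with the target:
  (0,1)=_ (2,4)=_ (4,1)=_ -> step reproduces the target at every cell -> ACCEPT
  (0,1)=_ (2,4)=_ (4,1)=X -> step gives (4,0)='_' but target has 'X' -> reject
  (0,1)=_ (2,4)=X (4,1)=_ -> step gives (1,3)='_' but target has 'X' -> reject
  (0,1)=_ (2,4)=X (4,1)=X -> step gives (1,3)='_' but target has 'X' -> reject
  (0,1)=X (2,4)=_ (4,1)=_ -> step gives (1,2)='_' but target has 'X' -> reject
  (0,1)=X (2,4)=_ (4,1)=X -> step gives (1,2)='_' but target has 'X' -> reject
  (0,1)=X (2,4)=X (4,1)=_ -> step gives (1,2)='_' but target has 'X' -> reject
  (0,1)=X (2,4)=X (4,1)=X -> step gives (1,2)='_' but target has 'X' -> reject
Unique solution: (0,1)=dead, (2,4)=dead, (4,1)=dead.
Check: live-neighbor counts of every cell in the completed generation 0:
00112
11332
32312
22422
33301
10211
Applying B3/S23 to generation 0 with these counts gives:
_____
__XXX
XXX__
XX___
XXX__
_____
which matches the target exactly.

Answer: ___X_
____X
_X_X_
XX___
___X_
_X___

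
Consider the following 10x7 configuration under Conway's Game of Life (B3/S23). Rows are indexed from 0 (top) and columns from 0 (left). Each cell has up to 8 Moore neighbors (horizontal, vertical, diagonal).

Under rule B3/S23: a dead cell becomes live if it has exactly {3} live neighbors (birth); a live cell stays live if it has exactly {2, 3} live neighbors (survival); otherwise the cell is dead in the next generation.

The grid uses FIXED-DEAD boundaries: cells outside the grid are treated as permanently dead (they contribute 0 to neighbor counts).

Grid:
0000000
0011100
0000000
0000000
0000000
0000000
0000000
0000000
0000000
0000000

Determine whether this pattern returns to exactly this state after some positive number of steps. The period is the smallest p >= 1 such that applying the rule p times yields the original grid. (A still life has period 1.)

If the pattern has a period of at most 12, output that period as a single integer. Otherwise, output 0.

Answer: 2

Derivation:
Simulating and comparing each generation to the original:
Gen 0 (original, given above): 3 live cells
Gen 1: 3 live cells, differs from original
Gen 2: 3 live cells, MATCHES original -> period = 2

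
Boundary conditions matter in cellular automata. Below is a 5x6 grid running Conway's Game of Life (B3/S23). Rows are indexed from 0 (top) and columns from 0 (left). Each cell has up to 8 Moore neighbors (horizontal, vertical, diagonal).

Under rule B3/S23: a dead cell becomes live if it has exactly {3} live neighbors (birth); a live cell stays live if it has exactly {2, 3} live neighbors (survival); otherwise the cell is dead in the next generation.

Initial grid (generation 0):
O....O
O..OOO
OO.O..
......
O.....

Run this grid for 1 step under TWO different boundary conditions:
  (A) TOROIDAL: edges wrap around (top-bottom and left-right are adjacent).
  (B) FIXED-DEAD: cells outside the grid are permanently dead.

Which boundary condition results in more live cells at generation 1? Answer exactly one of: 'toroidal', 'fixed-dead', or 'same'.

Under TOROIDAL boundary, generation 1:
.O....
..OO..
OOOO..
OO....
O....O
Population = 11

Under FIXED-DEAD boundary, generation 1:
.....O
O.OO.O
OOOO..
OO....
......
Population = 11

Comparison: toroidal=11, fixed-dead=11 -> same

Answer: same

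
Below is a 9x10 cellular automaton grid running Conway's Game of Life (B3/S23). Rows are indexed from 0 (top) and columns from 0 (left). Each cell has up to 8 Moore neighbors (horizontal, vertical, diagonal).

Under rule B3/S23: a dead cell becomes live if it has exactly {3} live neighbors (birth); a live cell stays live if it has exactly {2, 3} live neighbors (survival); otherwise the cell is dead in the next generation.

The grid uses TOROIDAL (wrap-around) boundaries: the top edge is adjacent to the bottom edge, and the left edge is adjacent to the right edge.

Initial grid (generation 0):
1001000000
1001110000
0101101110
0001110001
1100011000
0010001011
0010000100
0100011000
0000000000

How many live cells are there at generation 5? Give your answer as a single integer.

Answer: 24

Derivation:
Simulating step by step:
Generation 0 (given above): 29 live cells
Generation 1: 35 live cells
0001000000
1100011101
1000001111
0101000011
1111001110
1010011011
0110010110
0000001000
0000000000
Generation 2: 20 live cells
1000001000
0100010000
0010010000
0001000000
0001111000
0000110000
1110010010
0000001100
0000000000
Generation 3: 21 live cells
0000000000
0100011000
0010100000
0011001000
0001001000
0110000000
0100110100
0100001100
0000001100
Generation 4: 25 live cells
0000010100
0000010000
0110101000
0010110000
0101000000
0111111000
1100010100
0000000010
0000001100
Generation 5: 24 live cells
0000010100
0000110000
0110101000
0000110000
0100001000
0001011000
1101010100
0000000010
0000001110
Population at generation 5: 24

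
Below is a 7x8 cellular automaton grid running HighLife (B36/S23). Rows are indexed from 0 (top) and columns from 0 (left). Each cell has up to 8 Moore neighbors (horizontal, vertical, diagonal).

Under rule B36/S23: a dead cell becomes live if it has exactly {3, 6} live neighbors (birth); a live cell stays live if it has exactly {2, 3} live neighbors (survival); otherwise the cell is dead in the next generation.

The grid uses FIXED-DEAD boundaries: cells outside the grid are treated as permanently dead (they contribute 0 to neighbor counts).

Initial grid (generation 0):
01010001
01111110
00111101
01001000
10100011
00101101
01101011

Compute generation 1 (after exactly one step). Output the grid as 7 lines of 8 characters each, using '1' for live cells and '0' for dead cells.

Simulating step by step:
Generation 0 (given above): 29 live cells
Generation 1: 21 live cells
(generation 1 grid is the final answer)

Answer: 01010110
01000001
00000000
01001001
00101011
00101010
01101011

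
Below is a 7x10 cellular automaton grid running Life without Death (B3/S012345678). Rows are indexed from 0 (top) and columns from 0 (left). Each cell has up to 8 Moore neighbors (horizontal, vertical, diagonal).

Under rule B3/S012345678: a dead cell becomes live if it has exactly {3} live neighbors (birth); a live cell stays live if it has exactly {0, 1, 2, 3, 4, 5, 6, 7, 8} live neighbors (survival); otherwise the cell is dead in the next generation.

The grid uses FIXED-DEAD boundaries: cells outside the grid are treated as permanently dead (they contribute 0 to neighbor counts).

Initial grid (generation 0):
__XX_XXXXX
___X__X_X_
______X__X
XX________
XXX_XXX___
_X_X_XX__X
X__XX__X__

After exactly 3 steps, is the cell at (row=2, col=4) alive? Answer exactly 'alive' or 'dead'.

Answer: alive

Derivation:
Simulating step by step:
Generation 0 (given above): 29 live cells
Generation 1: 40 live cells
__XXXXXXXX
__XXX_X_X_
______XX_X
XXX___X___
XXXXXXX___
_X_X_XXX_X
X_XXXXXX__
Generation 2: 45 live cells
__XXXXXXXX
__XXX_X_X_
______XXXX
XXX_X_X___
XXXXXXX___
_X_X_XXXXX
XXXXXXXXX_
Generation 3: 49 live cells
__XXXXXXXX
__XXX_X_X_
____X_XXXX
XXX_X_X_X_
XXXXXXX_X_
_X_X_XXXXX
XXXXXXXXXX

Cell (2,4) at generation 3: 1 -> alive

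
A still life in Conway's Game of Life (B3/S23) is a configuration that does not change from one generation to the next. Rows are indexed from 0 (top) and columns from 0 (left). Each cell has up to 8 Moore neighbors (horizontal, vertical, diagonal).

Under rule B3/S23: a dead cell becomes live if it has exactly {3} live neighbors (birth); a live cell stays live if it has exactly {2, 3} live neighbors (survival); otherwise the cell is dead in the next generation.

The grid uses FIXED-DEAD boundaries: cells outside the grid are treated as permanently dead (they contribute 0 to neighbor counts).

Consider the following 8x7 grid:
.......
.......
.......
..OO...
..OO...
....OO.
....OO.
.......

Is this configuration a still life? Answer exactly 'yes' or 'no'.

Answer: no

Derivation:
Compute generation 1 and compare to generation 0 (given above):
Generation 1:
.......
.......
.......
..OO...
..O....
.....O.
....OO.
.......
Cell (4,3) differs: gen0=1 vs gen1=0 -> NOT a still life.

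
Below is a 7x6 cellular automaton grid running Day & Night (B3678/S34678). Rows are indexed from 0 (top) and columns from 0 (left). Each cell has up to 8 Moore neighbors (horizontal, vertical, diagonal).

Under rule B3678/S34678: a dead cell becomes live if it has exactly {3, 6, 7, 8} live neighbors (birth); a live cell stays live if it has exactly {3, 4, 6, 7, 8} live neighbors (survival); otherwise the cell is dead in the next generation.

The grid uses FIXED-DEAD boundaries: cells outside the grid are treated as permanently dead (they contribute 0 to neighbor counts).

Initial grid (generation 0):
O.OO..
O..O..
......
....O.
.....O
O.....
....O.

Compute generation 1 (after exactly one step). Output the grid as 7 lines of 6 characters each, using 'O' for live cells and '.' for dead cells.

Answer: .O....
.OO...
......
......
......
......
......

Derivation:
Simulating step by step:
Generation 0 (given above): 9 live cells
Generation 1: 3 live cells
(generation 1 grid is the final answer)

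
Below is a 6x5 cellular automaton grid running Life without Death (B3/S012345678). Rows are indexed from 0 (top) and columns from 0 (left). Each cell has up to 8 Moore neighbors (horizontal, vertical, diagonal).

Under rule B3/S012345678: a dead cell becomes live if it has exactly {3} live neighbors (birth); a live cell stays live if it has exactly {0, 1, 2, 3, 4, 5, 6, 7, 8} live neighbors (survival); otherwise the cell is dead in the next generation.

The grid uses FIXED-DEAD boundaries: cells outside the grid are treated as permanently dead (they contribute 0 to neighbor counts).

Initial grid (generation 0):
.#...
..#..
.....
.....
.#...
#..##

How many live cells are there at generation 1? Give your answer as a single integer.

Simulating step by step:
Generation 0 (given above): 6 live cells
Generation 1: 6 live cells
.#...
..#..
.....
.....
.#...
#..##
Population at generation 1: 6

Answer: 6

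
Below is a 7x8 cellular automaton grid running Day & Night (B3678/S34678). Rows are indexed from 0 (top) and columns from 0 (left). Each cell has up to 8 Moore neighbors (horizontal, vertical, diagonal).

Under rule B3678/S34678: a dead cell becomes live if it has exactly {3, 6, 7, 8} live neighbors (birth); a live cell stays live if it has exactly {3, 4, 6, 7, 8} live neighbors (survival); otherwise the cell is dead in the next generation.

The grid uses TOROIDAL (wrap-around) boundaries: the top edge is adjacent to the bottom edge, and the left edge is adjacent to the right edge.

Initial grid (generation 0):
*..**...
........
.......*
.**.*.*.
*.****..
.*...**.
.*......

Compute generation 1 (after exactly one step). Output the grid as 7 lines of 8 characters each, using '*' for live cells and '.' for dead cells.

Simulating step by step:
Generation 0 (given above): 17 live cells
Generation 1: 17 live cells
(generation 1 grid is the final answer)

Answer: ........
........
........
***.*..*
..***..*
**.*.*..
*.*.**..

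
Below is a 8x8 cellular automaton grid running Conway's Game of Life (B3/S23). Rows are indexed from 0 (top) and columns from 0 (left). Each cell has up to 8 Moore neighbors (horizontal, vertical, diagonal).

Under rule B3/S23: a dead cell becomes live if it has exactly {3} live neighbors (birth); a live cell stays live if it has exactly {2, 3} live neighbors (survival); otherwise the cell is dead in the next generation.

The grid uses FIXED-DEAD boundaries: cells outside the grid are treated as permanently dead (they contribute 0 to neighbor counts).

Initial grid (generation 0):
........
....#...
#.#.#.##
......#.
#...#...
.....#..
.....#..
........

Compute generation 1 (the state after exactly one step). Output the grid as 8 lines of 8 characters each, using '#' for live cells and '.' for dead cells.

Simulating step by step:
Generation 0 (given above): 11 live cells
Generation 1: 12 live cells
(generation 1 grid is the final answer)

Answer: ........
...#.#..
...#..##
.#.#..##
.....#..
....##..
........
........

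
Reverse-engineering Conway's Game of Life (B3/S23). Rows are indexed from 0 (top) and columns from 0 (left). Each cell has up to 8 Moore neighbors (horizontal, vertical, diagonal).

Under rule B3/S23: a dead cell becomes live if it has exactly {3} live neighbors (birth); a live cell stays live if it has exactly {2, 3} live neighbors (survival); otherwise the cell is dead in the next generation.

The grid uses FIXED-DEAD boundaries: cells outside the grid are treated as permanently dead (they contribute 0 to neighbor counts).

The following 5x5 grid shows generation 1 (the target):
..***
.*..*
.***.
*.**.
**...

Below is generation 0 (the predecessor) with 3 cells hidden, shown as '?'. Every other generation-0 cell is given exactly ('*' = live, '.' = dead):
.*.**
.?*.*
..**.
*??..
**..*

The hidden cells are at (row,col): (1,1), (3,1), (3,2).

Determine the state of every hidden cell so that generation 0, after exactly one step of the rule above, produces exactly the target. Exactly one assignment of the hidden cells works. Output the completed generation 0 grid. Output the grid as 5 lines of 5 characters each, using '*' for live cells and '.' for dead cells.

Hidden generation-0 cells (in order): (1,1), (3,1), (3,2).
A hidden cell only influences target cells in its own 3x3 neighborhood. Try each of the 2^3 = 8 assignments, step the completed generation 0 forward once under B3/S23, and compare with the target:
  (1,1)=. (3,1)=. (3,2)=. -> step reproduces the target at every cell -> ACCEPT
  (1,1)=. (3,1)=. (3,2)=* -> step gives (2,1)='.' but target has '*' -> reject
  (1,1)=. (3,1)=* (3,2)=. -> step gives (2,1)='.' but target has '*' -> reject
  (1,1)=. (3,1)=* (3,2)=* -> step gives (2,1)='.' but target has '*' -> reject
  (1,1)=* (3,1)=. (3,2)=. -> step gives (0,1)='*' but target has '.' -> reject
  (1,1)=* (3,1)=. (3,2)=* -> step gives (0,1)='*' but target has '.' -> reject
  (1,1)=* (3,1)=* (3,2)=. -> step gives (0,1)='*' but target has '.' -> reject
  (1,1)=* (3,1)=* (3,2)=* -> step gives (0,1)='*' but target has '.' -> reject
Unique solution: (1,1)=dead, (3,1)=dead, (3,2)=dead.
Check: live-neighbor counts of every cell in the completed generation 0:
11332
13463
13232
24332
22110
Applying B3/S23 to generation 0 with these counts gives:
..***
.*..*
.***.
*.**.
**...
which matches the target exactly.

Answer: .*.**
..*.*
..**.
*....
**..*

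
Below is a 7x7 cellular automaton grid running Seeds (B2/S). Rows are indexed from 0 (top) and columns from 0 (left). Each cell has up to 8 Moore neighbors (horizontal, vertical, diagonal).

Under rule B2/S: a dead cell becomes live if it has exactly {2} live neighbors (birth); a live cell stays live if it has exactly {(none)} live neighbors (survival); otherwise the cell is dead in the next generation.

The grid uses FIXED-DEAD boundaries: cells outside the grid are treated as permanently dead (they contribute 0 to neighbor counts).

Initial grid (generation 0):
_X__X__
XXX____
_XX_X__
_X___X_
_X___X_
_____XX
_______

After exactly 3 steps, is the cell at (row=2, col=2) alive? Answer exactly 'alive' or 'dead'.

Simulating step by step:
Generation 0 (given above): 14 live cells
Generation 1: 11 live cells
___X___
____XX_
_____X_
___X__X
X_X____
____X__
_____XX
Generation 2: 15 live cells
_____X_
___X__X
___X___
_XX_XX_
_X__XX_
_X_X__X
____X__
Generation 3: 12 live cells
____X_X
__X__X_
_X____X
X_____X
_______
X______
__XX_X_

Cell (2,2) at generation 3: 0 -> dead

Answer: dead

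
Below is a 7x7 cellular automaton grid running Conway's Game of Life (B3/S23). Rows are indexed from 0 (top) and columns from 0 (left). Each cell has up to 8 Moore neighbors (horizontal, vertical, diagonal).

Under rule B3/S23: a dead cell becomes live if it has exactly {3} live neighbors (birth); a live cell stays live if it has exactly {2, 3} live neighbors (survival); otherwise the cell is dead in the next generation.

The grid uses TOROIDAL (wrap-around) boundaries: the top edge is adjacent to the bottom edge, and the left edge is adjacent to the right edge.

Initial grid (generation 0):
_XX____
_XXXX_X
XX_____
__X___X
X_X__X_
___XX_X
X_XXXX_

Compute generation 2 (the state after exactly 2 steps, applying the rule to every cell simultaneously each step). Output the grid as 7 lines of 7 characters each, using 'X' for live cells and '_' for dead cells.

Answer: X____XX
_____XX
_____XX
__XXX__
X_XX_X_
____X__
X____X_

Derivation:
Simulating step by step:
Generation 0 (given above): 22 live cells
Generation 1: 15 live cells
______X
___X___
_____XX
__X___X
XXX_XX_
X______
X____XX
Generation 2: 17 live cells
(generation 2 grid is the final answer)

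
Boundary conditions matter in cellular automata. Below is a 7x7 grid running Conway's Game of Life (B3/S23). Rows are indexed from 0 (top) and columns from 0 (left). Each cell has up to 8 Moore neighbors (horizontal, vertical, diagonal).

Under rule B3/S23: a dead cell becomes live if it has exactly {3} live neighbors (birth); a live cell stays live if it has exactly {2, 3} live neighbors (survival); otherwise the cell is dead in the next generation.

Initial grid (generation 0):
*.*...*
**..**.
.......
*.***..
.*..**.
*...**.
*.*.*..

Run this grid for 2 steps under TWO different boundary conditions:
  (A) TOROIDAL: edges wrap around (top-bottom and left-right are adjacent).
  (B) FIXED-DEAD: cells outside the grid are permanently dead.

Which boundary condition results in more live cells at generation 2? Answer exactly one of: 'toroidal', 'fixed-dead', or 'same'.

Under TOROIDAL boundary, generation 2:
*..****
*.****.
.......
....**.
*...*.*
*.....*
.*.*...
Population = 19

Under FIXED-DEAD boundary, generation 2:
**.....
*...***
*....**
....**.
*...*..
*..**..
....*..
Population = 17

Comparison: toroidal=19, fixed-dead=17 -> toroidal

Answer: toroidal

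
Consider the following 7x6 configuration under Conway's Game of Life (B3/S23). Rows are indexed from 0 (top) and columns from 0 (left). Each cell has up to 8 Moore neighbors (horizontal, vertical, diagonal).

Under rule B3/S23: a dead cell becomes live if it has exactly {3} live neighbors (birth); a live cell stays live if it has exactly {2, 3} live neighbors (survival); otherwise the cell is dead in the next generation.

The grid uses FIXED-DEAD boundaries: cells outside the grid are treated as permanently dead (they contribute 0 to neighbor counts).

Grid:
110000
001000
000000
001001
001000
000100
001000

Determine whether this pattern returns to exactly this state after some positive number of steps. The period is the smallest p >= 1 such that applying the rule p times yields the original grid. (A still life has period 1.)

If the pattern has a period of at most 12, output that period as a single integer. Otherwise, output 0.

Simulating and comparing each generation to the original:
Gen 0 (original, given above): 8 live cells
Gen 1: 6 live cells, differs from original
Gen 2: 4 live cells, differs from original
Gen 3: 4 live cells, differs from original
Gen 4: 4 live cells, differs from original
Gen 5: 4 live cells, differs from original
Gen 6: 4 live cells, differs from original
Gen 7: 4 live cells, differs from original
Gen 8: 4 live cells, differs from original
Gen 9: 4 live cells, differs from original
Gen 10: 4 live cells, differs from original
Gen 11: 4 live cells, differs from original
Gen 12: 4 live cells, differs from original
No period found within 12 steps.

Answer: 0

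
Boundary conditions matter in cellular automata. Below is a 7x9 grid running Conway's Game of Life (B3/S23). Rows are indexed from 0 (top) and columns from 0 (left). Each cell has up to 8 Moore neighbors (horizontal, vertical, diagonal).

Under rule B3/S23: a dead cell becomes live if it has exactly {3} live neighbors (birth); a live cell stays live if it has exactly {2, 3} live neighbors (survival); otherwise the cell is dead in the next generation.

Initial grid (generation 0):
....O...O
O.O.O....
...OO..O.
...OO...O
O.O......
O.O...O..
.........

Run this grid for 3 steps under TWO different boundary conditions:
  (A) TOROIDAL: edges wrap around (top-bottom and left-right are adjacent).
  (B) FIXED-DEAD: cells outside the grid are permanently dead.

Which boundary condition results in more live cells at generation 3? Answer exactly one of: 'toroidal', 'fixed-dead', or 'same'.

Under TOROIDAL boundary, generation 3:
...OOO...
...O.OO.O
O..O.O.O.
..O...O..
OOO....OO
O........
.........
Population = 19

Under FIXED-DEAD boundary, generation 3:
...OOO...
...O.O...
..OO.O...
..O......
..O......
.........
.........
Population = 10

Comparison: toroidal=19, fixed-dead=10 -> toroidal

Answer: toroidal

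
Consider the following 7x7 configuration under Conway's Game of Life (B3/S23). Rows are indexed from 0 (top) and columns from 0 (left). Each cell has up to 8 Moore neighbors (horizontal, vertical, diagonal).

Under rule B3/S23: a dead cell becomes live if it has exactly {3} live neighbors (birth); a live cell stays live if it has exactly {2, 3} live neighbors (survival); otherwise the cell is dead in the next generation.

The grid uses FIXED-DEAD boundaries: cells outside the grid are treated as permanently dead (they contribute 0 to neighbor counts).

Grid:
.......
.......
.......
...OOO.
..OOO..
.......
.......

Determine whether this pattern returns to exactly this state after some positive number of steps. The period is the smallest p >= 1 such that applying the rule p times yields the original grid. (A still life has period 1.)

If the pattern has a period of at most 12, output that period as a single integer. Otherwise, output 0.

Simulating and comparing each generation to the original:
Gen 0 (original, given above): 6 live cells
Gen 1: 6 live cells, differs from original
Gen 2: 6 live cells, MATCHES original -> period = 2

Answer: 2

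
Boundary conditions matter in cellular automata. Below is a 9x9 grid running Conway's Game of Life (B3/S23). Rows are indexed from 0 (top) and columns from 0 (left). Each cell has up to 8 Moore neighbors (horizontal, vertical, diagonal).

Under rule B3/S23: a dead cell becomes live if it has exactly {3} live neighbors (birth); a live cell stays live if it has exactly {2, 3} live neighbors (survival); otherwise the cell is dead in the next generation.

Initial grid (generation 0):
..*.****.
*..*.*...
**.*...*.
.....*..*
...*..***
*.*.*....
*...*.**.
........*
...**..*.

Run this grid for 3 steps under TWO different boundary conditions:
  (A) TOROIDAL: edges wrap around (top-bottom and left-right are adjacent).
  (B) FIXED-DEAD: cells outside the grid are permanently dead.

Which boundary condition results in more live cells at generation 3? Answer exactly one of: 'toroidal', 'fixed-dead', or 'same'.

Answer: fixed-dead

Derivation:
Under TOROIDAL boundary, generation 3:
*.**.....
*.******.
*.*.*****
..*.*....
.*.*...**
***...*..
.........
.**......
.........
Population = 29

Under FIXED-DEAD boundary, generation 3:
....*.*..
.***...*.
..*.*****
..*.*...*
...*....*
........*
..***...*
..**.*.**
...***...
Population = 30

Comparison: toroidal=29, fixed-dead=30 -> fixed-dead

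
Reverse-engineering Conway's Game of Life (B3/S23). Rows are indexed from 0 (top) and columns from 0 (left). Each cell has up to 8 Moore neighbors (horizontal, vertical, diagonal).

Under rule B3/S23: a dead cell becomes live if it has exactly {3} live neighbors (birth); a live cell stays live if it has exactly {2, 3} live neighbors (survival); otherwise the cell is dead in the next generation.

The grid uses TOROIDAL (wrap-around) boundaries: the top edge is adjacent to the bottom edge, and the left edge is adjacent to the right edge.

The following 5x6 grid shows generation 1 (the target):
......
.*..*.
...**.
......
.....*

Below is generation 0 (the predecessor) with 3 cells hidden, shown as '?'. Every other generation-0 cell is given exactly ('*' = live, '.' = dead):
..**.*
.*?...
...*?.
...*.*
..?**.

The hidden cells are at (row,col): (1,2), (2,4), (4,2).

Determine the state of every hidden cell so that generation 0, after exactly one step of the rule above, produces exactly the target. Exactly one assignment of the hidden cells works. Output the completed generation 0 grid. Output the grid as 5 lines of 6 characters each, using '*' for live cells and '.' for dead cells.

Hidden generation-0 cells (in order): (1,2), (2,4), (4,2).
A hidden cell only influences target cells in its own 3x3 neighborhood. Try each of the 2^3 = 8 assignments, step the completed generation 0 forward once under B3/S23, and compare with the target:
  (1,2)=. (2,4)=. (4,2)=. -> step gives (0,2)='*' but target has '.' -> reject
  (1,2)=. (2,4)=. (4,2)=* -> step gives (0,1)='*' but target has '.' -> reject
  (1,2)=. (2,4)=* (4,2)=. -> step gives (0,2)='*' but target has '.' -> reject
  (1,2)=. (2,4)=* (4,2)=* -> step gives (0,1)='*' but target has '.' -> reject
  (1,2)=* (2,4)=. (4,2)=. -> step gives (0,1)='*' but target has '.' -> reject
  (1,2)=* (2,4)=. (4,2)=* -> step reproduces the target at every cell -> ACCEPT
  (1,2)=* (2,4)=* (4,2)=. -> step gives (0,1)='*' but target has '.' -> reject
  (1,2)=* (2,4)=* (4,2)=* -> step gives (1,4)='.' but target has '*' -> reject
Unique solution: (1,2)=live, (2,4)=dead, (4,2)=live.
Check: live-neighbor counts of every cell in the completed generation 0:
245541
224431
224231
114451
224553
Applying B3/S23 to generation 0 with these counts gives:
......
.*..*.
...**.
......
.....*
which matches the target exactly.

Answer: ..**.*
.**...
...*..
...*.*
..***.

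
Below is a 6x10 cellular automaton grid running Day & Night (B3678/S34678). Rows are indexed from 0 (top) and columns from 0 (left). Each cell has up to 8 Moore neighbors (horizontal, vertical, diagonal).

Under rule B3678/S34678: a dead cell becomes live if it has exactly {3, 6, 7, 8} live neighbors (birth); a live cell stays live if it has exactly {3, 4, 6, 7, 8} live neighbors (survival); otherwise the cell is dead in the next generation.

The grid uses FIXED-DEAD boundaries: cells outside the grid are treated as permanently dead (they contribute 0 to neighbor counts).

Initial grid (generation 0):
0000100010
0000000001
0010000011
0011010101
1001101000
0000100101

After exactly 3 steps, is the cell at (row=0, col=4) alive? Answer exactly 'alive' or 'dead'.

Answer: dead

Derivation:
Simulating step by step:
Generation 0 (given above): 18 live cells
Generation 1: 15 live cells
0000000000
0000000001
0001000011
0111001000
0011101100
0001010000
Generation 2: 9 live cells
0000000000
0000000010
0000000000
0000010010
0100101000
0011001000
Generation 3: 4 live cells
0000000000
0000000000
0000000000
0000000000
0011000100
0000010000

Cell (0,4) at generation 3: 0 -> dead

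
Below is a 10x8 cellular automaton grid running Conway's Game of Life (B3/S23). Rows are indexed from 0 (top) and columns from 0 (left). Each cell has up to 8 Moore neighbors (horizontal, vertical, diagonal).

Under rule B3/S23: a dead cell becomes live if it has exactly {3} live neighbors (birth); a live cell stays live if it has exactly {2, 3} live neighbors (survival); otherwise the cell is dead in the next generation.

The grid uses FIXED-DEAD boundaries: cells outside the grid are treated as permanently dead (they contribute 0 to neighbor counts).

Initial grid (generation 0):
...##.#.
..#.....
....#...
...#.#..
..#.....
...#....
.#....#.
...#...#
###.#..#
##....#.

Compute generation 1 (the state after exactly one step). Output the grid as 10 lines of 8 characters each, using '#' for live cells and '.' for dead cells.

Simulating step by step:
Generation 0 (given above): 21 live cells
Generation 1: 23 live cells
(generation 1 grid is the final answer)

Answer: ...#....
....##..
...##...
...##...
..###...
..#.....
..#.....
#..#..##
#.##..##
#.#.....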